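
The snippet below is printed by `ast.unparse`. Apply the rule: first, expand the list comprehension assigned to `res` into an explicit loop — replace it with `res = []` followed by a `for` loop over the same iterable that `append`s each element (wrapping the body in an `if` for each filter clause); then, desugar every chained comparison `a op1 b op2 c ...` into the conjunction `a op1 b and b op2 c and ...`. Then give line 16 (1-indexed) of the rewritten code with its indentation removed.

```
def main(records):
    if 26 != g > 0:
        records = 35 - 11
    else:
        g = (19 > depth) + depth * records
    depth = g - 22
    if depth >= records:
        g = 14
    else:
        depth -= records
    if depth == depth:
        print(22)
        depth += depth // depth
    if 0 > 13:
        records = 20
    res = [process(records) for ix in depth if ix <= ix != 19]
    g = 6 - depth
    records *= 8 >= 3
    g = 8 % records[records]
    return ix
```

res = []

Transformed code:
def main(records):
    if 26 != g and g > 0:
        records = 35 - 11
    else:
        g = (19 > depth) + depth * records
    depth = g - 22
    if depth >= records:
        g = 14
    else:
        depth -= records
    if depth == depth:
        print(22)
        depth += depth // depth
    if 0 > 13:
        records = 20
    res = []
    for ix in depth:
        if ix <= ix and ix != 19:
            res.append(process(records))
    g = 6 - depth
    records *= 8 >= 3
    g = 8 % records[records]
    return ix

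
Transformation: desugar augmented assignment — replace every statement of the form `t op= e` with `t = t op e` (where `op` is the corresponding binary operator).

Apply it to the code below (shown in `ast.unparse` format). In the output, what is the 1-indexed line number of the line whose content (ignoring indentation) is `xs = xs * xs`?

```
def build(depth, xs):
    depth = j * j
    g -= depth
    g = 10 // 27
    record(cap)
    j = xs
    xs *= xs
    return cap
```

Transformed code:
def build(depth, xs):
    depth = j * j
    g = g - depth
    g = 10 // 27
    record(cap)
    j = xs
    xs = xs * xs
    return cap

7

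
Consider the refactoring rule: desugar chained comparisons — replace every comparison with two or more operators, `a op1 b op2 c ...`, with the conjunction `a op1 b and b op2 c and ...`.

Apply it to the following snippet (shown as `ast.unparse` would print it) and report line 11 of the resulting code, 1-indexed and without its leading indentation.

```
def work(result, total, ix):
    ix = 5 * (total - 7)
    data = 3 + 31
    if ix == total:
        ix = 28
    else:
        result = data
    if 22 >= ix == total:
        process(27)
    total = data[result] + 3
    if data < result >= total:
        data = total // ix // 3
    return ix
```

Transformed code:
def work(result, total, ix):
    ix = 5 * (total - 7)
    data = 3 + 31
    if ix == total:
        ix = 28
    else:
        result = data
    if 22 >= ix and ix == total:
        process(27)
    total = data[result] + 3
    if data < result and result >= total:
        data = total // ix // 3
    return ix

if data < result and result >= total:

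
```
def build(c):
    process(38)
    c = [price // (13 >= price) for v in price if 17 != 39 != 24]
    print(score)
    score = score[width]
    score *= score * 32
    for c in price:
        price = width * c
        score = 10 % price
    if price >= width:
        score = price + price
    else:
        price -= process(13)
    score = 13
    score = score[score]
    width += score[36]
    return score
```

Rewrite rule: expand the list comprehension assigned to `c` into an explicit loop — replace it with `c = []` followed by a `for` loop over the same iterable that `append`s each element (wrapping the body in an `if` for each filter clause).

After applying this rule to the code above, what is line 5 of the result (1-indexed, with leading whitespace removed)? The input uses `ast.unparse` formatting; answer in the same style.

Transformed code:
def build(c):
    process(38)
    c = []
    for v in price:
        if 17 != 39 != 24:
            c.append(price // (13 >= price))
    print(score)
    score = score[width]
    score *= score * 32
    for c in price:
        price = width * c
        score = 10 % price
    if price >= width:
        score = price + price
    else:
        price -= process(13)
    score = 13
    score = score[score]
    width += score[36]
    return score

if 17 != 39 != 24:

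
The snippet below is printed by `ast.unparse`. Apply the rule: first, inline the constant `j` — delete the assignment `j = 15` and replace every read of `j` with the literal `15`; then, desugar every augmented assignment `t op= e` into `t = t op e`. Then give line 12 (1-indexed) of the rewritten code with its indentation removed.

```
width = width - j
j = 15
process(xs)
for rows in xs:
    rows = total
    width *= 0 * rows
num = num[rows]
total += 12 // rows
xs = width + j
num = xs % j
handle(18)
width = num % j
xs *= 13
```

xs = xs * 13

Transformed code:
width = width - 15
process(xs)
for rows in xs:
    rows = total
    width = width * (0 * rows)
num = num[rows]
total = total + 12 // rows
xs = width + 15
num = xs % 15
handle(18)
width = num % 15
xs = xs * 13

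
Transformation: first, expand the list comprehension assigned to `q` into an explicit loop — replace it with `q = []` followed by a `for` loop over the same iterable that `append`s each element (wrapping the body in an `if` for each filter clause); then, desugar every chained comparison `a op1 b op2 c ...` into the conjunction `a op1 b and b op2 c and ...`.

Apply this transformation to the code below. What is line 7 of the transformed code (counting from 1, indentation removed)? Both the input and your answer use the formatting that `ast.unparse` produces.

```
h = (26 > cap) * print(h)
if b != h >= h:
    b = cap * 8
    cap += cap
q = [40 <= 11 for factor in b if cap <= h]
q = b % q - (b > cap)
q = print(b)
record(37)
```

Transformed code:
h = (26 > cap) * print(h)
if b != h and h >= h:
    b = cap * 8
    cap += cap
q = []
for factor in b:
    if cap <= h:
        q.append(40 <= 11)
q = b % q - (b > cap)
q = print(b)
record(37)

if cap <= h:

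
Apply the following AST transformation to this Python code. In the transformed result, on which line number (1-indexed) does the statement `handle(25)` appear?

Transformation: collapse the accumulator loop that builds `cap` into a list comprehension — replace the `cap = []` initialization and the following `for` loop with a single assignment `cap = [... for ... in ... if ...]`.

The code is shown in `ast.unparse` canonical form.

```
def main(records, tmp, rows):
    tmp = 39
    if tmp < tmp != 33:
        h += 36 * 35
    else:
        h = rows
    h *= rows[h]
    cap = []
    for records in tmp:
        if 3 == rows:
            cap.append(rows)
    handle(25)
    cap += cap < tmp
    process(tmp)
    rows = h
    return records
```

Transformed code:
def main(records, tmp, rows):
    tmp = 39
    if tmp < tmp != 33:
        h += 36 * 35
    else:
        h = rows
    h *= rows[h]
    cap = [rows for records in tmp if 3 == rows]
    handle(25)
    cap += cap < tmp
    process(tmp)
    rows = h
    return records

9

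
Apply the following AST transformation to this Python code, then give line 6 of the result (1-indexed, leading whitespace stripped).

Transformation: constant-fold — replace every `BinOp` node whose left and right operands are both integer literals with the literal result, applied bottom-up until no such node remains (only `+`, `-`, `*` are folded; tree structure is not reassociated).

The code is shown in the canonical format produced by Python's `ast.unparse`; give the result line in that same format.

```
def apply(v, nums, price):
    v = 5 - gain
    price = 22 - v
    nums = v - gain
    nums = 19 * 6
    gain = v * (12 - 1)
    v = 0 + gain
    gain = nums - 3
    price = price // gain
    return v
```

Transformed code:
def apply(v, nums, price):
    v = 5 - gain
    price = 22 - v
    nums = v - gain
    nums = 114
    gain = v * 11
    v = 0 + gain
    gain = nums - 3
    price = price // gain
    return v

gain = v * 11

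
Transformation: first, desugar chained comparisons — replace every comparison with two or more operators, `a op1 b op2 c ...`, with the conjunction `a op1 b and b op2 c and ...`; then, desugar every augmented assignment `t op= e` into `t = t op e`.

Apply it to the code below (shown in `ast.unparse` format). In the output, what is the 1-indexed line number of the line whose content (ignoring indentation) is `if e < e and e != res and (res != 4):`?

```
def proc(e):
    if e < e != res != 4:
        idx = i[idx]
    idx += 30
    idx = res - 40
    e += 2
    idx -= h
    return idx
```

Transformed code:
def proc(e):
    if e < e and e != res and (res != 4):
        idx = i[idx]
    idx = idx + 30
    idx = res - 40
    e = e + 2
    idx = idx - h
    return idx

2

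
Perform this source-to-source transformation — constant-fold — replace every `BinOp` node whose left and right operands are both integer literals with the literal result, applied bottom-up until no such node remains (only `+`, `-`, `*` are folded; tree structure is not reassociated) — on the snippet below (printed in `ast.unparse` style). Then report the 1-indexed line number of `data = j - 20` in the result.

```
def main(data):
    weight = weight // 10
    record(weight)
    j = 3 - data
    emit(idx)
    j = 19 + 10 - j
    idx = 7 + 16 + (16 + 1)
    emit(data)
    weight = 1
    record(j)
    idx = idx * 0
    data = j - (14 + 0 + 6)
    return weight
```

12

Transformed code:
def main(data):
    weight = weight // 10
    record(weight)
    j = 3 - data
    emit(idx)
    j = 29 - j
    idx = 40
    emit(data)
    weight = 1
    record(j)
    idx = idx * 0
    data = j - 20
    return weight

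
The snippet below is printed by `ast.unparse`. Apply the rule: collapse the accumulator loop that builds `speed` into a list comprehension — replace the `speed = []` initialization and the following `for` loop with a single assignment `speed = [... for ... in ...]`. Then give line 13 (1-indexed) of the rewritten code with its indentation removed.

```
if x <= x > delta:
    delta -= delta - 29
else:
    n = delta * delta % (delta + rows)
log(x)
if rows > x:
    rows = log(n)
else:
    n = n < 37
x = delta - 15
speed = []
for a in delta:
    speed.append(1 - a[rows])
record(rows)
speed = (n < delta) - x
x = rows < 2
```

speed = (n < delta) - x

Transformed code:
if x <= x > delta:
    delta -= delta - 29
else:
    n = delta * delta % (delta + rows)
log(x)
if rows > x:
    rows = log(n)
else:
    n = n < 37
x = delta - 15
speed = [1 - a[rows] for a in delta]
record(rows)
speed = (n < delta) - x
x = rows < 2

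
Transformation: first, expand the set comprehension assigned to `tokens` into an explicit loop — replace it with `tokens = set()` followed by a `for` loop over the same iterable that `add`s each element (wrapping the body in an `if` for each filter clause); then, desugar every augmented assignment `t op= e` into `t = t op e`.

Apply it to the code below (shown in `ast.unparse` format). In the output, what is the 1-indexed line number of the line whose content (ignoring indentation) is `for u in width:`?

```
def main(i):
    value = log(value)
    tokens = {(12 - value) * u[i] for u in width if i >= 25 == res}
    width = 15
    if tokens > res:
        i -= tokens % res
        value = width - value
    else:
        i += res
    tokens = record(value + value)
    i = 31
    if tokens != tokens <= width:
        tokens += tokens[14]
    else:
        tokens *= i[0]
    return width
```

4

Transformed code:
def main(i):
    value = log(value)
    tokens = set()
    for u in width:
        if i >= 25 == res:
            tokens.add((12 - value) * u[i])
    width = 15
    if tokens > res:
        i = i - tokens % res
        value = width - value
    else:
        i = i + res
    tokens = record(value + value)
    i = 31
    if tokens != tokens <= width:
        tokens = tokens + tokens[14]
    else:
        tokens = tokens * i[0]
    return width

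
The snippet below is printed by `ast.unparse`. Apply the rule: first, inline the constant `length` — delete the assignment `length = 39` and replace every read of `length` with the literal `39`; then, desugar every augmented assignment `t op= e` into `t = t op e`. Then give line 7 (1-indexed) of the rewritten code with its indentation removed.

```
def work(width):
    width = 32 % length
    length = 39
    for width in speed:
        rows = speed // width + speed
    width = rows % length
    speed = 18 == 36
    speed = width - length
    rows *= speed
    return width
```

speed = width - 39

Transformed code:
def work(width):
    width = 32 % 39
    for width in speed:
        rows = speed // width + speed
    width = rows % 39
    speed = 18 == 36
    speed = width - 39
    rows = rows * speed
    return width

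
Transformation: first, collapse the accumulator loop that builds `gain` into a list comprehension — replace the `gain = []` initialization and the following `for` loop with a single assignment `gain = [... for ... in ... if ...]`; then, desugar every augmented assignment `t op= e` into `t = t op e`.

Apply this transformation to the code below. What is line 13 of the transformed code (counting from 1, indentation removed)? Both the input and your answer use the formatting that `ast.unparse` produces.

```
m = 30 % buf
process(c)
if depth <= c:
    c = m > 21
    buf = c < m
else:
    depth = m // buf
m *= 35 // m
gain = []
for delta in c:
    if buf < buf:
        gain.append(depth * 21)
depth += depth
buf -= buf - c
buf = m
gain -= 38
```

Transformed code:
m = 30 % buf
process(c)
if depth <= c:
    c = m > 21
    buf = c < m
else:
    depth = m // buf
m = m * (35 // m)
gain = [depth * 21 for delta in c if buf < buf]
depth = depth + depth
buf = buf - (buf - c)
buf = m
gain = gain - 38

gain = gain - 38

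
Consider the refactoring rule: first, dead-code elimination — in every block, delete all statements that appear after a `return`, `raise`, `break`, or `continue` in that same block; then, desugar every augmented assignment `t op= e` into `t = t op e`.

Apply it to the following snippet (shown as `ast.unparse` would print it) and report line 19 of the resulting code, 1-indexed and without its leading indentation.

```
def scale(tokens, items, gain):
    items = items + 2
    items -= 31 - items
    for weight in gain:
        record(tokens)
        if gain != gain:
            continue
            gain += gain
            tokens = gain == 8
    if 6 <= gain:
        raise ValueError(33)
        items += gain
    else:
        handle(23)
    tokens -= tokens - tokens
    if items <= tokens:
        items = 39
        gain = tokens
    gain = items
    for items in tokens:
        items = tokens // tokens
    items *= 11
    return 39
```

items = items * 11

Transformed code:
def scale(tokens, items, gain):
    items = items + 2
    items = items - (31 - items)
    for weight in gain:
        record(tokens)
        if gain != gain:
            continue
    if 6 <= gain:
        raise ValueError(33)
    else:
        handle(23)
    tokens = tokens - (tokens - tokens)
    if items <= tokens:
        items = 39
        gain = tokens
    gain = items
    for items in tokens:
        items = tokens // tokens
    items = items * 11
    return 39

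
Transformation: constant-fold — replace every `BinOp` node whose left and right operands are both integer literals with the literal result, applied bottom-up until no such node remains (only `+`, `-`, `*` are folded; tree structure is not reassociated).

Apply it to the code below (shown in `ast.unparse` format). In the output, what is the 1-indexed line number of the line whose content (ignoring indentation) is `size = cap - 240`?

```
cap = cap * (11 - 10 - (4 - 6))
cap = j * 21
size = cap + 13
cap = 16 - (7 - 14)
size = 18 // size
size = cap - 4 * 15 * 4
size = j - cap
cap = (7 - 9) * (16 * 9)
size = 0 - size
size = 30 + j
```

Transformed code:
cap = cap * 3
cap = j * 21
size = cap + 13
cap = 23
size = 18 // size
size = cap - 240
size = j - cap
cap = -288
size = 0 - size
size = 30 + j

6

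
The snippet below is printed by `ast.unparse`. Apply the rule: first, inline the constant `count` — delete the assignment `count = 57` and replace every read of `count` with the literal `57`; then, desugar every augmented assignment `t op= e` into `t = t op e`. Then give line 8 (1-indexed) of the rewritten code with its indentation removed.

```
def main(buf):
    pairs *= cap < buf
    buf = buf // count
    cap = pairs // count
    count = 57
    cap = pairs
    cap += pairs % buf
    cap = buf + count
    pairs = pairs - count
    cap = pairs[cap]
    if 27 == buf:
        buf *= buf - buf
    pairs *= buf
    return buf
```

pairs = pairs - 57

Transformed code:
def main(buf):
    pairs = pairs * (cap < buf)
    buf = buf // 57
    cap = pairs // 57
    cap = pairs
    cap = cap + pairs % buf
    cap = buf + 57
    pairs = pairs - 57
    cap = pairs[cap]
    if 27 == buf:
        buf = buf * (buf - buf)
    pairs = pairs * buf
    return buf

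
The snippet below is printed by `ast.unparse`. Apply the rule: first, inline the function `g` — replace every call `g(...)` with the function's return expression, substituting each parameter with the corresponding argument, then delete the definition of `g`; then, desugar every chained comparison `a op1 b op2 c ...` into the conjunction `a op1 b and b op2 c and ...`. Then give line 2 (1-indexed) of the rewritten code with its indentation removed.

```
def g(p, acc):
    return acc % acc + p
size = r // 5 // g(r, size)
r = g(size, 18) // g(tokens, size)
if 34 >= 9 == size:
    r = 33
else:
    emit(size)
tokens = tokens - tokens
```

r = (18 % 18 + size) // (size % size + tokens)

Transformed code:
size = r // 5 // (size % size + r)
r = (18 % 18 + size) // (size % size + tokens)
if 34 >= 9 and 9 == size:
    r = 33
else:
    emit(size)
tokens = tokens - tokens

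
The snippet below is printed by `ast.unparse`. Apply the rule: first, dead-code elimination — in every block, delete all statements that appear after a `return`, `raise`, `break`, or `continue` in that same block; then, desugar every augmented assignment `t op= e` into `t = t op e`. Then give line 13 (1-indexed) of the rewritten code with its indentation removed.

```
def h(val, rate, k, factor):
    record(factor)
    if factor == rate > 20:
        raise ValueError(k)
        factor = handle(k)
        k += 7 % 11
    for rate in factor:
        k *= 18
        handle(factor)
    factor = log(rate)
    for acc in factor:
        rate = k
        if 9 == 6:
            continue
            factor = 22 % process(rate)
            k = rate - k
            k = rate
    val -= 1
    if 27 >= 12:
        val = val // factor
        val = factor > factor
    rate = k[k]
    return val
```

Transformed code:
def h(val, rate, k, factor):
    record(factor)
    if factor == rate > 20:
        raise ValueError(k)
    for rate in factor:
        k = k * 18
        handle(factor)
    factor = log(rate)
    for acc in factor:
        rate = k
        if 9 == 6:
            continue
    val = val - 1
    if 27 >= 12:
        val = val // factor
        val = factor > factor
    rate = k[k]
    return val

val = val - 1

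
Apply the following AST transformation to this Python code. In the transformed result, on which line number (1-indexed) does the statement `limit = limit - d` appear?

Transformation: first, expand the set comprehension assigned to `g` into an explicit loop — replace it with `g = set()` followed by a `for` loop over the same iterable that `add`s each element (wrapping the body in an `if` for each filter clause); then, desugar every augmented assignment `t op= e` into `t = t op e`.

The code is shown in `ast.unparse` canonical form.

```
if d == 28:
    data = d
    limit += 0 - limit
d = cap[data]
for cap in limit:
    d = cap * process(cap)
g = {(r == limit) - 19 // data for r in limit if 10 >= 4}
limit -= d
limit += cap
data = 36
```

11

Transformed code:
if d == 28:
    data = d
    limit = limit + (0 - limit)
d = cap[data]
for cap in limit:
    d = cap * process(cap)
g = set()
for r in limit:
    if 10 >= 4:
        g.add((r == limit) - 19 // data)
limit = limit - d
limit = limit + cap
data = 36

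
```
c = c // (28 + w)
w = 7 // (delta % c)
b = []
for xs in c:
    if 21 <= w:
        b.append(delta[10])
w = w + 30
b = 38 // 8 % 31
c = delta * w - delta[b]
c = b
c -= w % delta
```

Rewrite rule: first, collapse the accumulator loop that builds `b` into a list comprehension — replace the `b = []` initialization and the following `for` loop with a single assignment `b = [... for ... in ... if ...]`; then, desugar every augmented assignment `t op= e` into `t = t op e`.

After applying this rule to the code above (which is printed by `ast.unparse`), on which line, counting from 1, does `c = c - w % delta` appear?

8

Transformed code:
c = c // (28 + w)
w = 7 // (delta % c)
b = [delta[10] for xs in c if 21 <= w]
w = w + 30
b = 38 // 8 % 31
c = delta * w - delta[b]
c = b
c = c - w % delta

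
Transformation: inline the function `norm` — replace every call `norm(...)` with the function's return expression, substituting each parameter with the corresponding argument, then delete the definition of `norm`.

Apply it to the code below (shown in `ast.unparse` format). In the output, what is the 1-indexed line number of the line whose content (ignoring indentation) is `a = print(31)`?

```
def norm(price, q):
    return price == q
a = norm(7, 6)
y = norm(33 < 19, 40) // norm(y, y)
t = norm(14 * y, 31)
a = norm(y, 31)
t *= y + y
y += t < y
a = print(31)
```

7

Transformed code:
a = 7 == 6
y = ((33 < 19) == 40) // (y == y)
t = 14 * y == 31
a = y == 31
t *= y + y
y += t < y
a = print(31)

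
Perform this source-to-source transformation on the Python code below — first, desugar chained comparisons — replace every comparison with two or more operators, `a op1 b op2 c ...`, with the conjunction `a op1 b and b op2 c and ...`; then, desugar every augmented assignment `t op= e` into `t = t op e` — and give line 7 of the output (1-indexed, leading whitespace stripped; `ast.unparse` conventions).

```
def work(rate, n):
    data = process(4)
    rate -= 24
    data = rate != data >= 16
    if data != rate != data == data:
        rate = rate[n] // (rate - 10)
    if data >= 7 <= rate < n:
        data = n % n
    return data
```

if data >= 7 and 7 <= rate and (rate < n):

Transformed code:
def work(rate, n):
    data = process(4)
    rate = rate - 24
    data = rate != data and data >= 16
    if data != rate and rate != data and (data == data):
        rate = rate[n] // (rate - 10)
    if data >= 7 and 7 <= rate and (rate < n):
        data = n % n
    return data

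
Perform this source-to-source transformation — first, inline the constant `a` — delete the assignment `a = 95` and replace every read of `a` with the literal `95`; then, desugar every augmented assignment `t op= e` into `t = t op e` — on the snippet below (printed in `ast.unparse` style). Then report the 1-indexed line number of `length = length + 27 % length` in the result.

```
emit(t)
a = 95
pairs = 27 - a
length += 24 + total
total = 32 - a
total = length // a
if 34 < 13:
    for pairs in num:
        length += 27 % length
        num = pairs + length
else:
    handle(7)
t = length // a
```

8

Transformed code:
emit(t)
pairs = 27 - 95
length = length + (24 + total)
total = 32 - 95
total = length // 95
if 34 < 13:
    for pairs in num:
        length = length + 27 % length
        num = pairs + length
else:
    handle(7)
t = length // 95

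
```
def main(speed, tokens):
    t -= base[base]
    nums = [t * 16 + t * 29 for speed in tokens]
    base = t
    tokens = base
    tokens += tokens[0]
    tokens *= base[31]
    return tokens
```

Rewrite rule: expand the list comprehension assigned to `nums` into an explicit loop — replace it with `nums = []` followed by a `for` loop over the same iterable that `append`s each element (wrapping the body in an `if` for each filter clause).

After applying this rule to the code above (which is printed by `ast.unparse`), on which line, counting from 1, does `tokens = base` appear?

7

Transformed code:
def main(speed, tokens):
    t -= base[base]
    nums = []
    for speed in tokens:
        nums.append(t * 16 + t * 29)
    base = t
    tokens = base
    tokens += tokens[0]
    tokens *= base[31]
    return tokens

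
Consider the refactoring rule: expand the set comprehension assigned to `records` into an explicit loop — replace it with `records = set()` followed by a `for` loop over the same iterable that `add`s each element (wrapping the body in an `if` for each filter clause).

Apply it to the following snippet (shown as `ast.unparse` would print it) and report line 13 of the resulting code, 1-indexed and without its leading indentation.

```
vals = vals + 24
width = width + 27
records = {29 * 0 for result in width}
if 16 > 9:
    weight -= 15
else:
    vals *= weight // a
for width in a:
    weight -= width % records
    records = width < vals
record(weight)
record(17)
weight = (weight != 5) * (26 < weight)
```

record(weight)

Transformed code:
vals = vals + 24
width = width + 27
records = set()
for result in width:
    records.add(29 * 0)
if 16 > 9:
    weight -= 15
else:
    vals *= weight // a
for width in a:
    weight -= width % records
    records = width < vals
record(weight)
record(17)
weight = (weight != 5) * (26 < weight)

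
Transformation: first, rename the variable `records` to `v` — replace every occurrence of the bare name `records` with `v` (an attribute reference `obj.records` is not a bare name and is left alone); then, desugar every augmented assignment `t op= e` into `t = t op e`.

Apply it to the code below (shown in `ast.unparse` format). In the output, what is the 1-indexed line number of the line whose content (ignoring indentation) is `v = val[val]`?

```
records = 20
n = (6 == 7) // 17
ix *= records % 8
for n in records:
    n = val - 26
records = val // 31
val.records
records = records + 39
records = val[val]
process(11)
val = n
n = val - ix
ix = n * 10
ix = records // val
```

Transformed code:
v = 20
n = (6 == 7) // 17
ix = ix * (v % 8)
for n in v:
    n = val - 26
v = val // 31
val.records
v = v + 39
v = val[val]
process(11)
val = n
n = val - ix
ix = n * 10
ix = v // val

9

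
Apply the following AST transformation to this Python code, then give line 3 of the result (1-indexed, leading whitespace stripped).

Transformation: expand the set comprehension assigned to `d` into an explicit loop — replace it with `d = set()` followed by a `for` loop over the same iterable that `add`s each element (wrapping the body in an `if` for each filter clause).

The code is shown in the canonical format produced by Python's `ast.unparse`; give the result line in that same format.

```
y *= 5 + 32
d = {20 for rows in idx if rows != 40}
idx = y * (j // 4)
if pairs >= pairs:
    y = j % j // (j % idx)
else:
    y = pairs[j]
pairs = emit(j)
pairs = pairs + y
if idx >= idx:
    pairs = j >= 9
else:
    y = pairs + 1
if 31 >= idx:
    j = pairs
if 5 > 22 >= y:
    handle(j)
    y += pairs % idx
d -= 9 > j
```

Transformed code:
y *= 5 + 32
d = set()
for rows in idx:
    if rows != 40:
        d.add(20)
idx = y * (j // 4)
if pairs >= pairs:
    y = j % j // (j % idx)
else:
    y = pairs[j]
pairs = emit(j)
pairs = pairs + y
if idx >= idx:
    pairs = j >= 9
else:
    y = pairs + 1
if 31 >= idx:
    j = pairs
if 5 > 22 >= y:
    handle(j)
    y += pairs % idx
d -= 9 > j

for rows in idx:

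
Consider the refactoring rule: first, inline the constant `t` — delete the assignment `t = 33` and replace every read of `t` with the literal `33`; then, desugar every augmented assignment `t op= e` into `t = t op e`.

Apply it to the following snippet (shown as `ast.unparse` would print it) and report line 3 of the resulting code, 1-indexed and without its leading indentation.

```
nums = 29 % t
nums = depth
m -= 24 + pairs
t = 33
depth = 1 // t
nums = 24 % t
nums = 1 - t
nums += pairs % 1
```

m = m - (24 + pairs)

Transformed code:
nums = 29 % 33
nums = depth
m = m - (24 + pairs)
depth = 1 // 33
nums = 24 % 33
nums = 1 - 33
nums = nums + pairs % 1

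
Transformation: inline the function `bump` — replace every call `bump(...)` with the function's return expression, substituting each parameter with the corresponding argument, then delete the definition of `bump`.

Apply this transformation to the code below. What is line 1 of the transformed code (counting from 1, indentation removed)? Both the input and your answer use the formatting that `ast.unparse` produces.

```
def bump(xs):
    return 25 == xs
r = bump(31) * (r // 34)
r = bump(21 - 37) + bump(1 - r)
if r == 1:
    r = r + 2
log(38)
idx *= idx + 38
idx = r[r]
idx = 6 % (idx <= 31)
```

Transformed code:
r = (25 == 31) * (r // 34)
r = (25 == 21 - 37) + (25 == 1 - r)
if r == 1:
    r = r + 2
log(38)
idx *= idx + 38
idx = r[r]
idx = 6 % (idx <= 31)

r = (25 == 31) * (r // 34)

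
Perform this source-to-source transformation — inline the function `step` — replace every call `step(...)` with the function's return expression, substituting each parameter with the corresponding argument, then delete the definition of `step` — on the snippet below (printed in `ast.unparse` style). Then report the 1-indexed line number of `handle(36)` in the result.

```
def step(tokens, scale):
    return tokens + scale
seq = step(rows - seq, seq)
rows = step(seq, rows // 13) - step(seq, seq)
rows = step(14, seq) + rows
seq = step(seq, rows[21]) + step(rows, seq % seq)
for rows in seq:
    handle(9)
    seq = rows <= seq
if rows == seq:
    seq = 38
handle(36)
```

10

Transformed code:
seq = rows - seq + seq
rows = seq + rows // 13 - (seq + seq)
rows = 14 + seq + rows
seq = seq + rows[21] + (rows + seq % seq)
for rows in seq:
    handle(9)
    seq = rows <= seq
if rows == seq:
    seq = 38
handle(36)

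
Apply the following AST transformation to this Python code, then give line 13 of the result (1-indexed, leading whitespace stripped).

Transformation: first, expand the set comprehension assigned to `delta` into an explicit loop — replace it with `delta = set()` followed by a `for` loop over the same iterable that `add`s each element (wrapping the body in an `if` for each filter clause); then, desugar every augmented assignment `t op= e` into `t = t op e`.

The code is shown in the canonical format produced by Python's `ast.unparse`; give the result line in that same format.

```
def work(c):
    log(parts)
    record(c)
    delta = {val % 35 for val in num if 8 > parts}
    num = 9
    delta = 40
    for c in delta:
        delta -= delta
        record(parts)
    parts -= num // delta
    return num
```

parts = parts - num // delta

Transformed code:
def work(c):
    log(parts)
    record(c)
    delta = set()
    for val in num:
        if 8 > parts:
            delta.add(val % 35)
    num = 9
    delta = 40
    for c in delta:
        delta = delta - delta
        record(parts)
    parts = parts - num // delta
    return num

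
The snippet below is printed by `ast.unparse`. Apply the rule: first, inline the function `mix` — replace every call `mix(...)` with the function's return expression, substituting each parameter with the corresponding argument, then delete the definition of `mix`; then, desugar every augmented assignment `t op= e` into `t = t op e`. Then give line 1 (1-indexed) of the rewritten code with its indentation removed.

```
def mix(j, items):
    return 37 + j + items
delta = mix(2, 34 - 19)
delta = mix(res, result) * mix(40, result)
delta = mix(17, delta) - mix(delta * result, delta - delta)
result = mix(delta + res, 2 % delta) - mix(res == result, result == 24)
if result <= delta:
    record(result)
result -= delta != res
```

delta = 37 + 2 + (34 - 19)

Transformed code:
delta = 37 + 2 + (34 - 19)
delta = (37 + res + result) * (37 + 40 + result)
delta = 37 + 17 + delta - (37 + delta * result + (delta - delta))
result = 37 + (delta + res) + 2 % delta - (37 + (res == result) + (result == 24))
if result <= delta:
    record(result)
result = result - (delta != res)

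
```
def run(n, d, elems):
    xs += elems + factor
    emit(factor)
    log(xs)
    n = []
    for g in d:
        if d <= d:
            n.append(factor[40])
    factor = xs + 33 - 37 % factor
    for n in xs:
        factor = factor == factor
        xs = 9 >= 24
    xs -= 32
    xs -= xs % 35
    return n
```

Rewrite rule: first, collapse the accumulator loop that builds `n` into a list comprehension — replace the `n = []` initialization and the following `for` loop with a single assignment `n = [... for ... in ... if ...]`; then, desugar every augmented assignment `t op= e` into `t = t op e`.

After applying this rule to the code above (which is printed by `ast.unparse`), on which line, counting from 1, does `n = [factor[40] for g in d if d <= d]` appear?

5

Transformed code:
def run(n, d, elems):
    xs = xs + (elems + factor)
    emit(factor)
    log(xs)
    n = [factor[40] for g in d if d <= d]
    factor = xs + 33 - 37 % factor
    for n in xs:
        factor = factor == factor
        xs = 9 >= 24
    xs = xs - 32
    xs = xs - xs % 35
    return n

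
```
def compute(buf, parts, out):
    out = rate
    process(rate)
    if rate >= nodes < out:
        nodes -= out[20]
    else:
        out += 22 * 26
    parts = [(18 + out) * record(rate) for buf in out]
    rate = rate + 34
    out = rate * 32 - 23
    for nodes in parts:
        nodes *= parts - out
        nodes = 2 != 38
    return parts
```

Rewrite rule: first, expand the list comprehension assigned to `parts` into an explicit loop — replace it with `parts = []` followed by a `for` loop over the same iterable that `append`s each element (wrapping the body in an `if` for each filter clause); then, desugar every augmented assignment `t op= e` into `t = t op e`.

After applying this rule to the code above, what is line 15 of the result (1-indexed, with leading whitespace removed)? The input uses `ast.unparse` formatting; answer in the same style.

Transformed code:
def compute(buf, parts, out):
    out = rate
    process(rate)
    if rate >= nodes < out:
        nodes = nodes - out[20]
    else:
        out = out + 22 * 26
    parts = []
    for buf in out:
        parts.append((18 + out) * record(rate))
    rate = rate + 34
    out = rate * 32 - 23
    for nodes in parts:
        nodes = nodes * (parts - out)
        nodes = 2 != 38
    return parts

nodes = 2 != 38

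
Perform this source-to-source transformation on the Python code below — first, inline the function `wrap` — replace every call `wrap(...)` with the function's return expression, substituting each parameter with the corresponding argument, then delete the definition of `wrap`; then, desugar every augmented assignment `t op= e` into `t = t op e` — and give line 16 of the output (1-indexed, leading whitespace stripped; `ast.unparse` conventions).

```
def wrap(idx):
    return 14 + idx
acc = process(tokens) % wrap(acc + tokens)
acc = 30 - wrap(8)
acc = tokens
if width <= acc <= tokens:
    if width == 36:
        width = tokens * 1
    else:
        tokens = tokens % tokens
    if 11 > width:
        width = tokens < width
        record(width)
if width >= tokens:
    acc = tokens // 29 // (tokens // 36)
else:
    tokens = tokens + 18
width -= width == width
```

Transformed code:
acc = process(tokens) % (14 + (acc + tokens))
acc = 30 - (14 + 8)
acc = tokens
if width <= acc <= tokens:
    if width == 36:
        width = tokens * 1
    else:
        tokens = tokens % tokens
    if 11 > width:
        width = tokens < width
        record(width)
if width >= tokens:
    acc = tokens // 29 // (tokens // 36)
else:
    tokens = tokens + 18
width = width - (width == width)

width = width - (width == width)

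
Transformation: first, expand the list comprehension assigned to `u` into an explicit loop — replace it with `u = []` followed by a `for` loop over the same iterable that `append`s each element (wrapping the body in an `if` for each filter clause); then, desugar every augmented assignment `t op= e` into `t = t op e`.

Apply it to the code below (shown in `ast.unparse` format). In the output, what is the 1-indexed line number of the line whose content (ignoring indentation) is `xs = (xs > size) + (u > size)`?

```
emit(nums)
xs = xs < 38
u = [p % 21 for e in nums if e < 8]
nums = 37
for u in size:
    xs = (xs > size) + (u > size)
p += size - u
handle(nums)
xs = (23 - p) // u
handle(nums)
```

9

Transformed code:
emit(nums)
xs = xs < 38
u = []
for e in nums:
    if e < 8:
        u.append(p % 21)
nums = 37
for u in size:
    xs = (xs > size) + (u > size)
p = p + (size - u)
handle(nums)
xs = (23 - p) // u
handle(nums)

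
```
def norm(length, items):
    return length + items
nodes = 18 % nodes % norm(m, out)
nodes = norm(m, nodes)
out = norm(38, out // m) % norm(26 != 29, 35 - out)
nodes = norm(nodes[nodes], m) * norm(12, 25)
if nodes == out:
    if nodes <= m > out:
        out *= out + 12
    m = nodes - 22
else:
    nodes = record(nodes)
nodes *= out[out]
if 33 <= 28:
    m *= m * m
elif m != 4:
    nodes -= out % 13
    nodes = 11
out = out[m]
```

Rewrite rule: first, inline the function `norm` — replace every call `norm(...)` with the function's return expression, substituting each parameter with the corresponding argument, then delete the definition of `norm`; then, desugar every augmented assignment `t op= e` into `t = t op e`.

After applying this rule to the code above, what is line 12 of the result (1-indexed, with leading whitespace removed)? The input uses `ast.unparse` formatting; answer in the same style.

if 33 <= 28:

Transformed code:
nodes = 18 % nodes % (m + out)
nodes = m + nodes
out = (38 + out // m) % ((26 != 29) + (35 - out))
nodes = (nodes[nodes] + m) * (12 + 25)
if nodes == out:
    if nodes <= m > out:
        out = out * (out + 12)
    m = nodes - 22
else:
    nodes = record(nodes)
nodes = nodes * out[out]
if 33 <= 28:
    m = m * (m * m)
elif m != 4:
    nodes = nodes - out % 13
    nodes = 11
out = out[m]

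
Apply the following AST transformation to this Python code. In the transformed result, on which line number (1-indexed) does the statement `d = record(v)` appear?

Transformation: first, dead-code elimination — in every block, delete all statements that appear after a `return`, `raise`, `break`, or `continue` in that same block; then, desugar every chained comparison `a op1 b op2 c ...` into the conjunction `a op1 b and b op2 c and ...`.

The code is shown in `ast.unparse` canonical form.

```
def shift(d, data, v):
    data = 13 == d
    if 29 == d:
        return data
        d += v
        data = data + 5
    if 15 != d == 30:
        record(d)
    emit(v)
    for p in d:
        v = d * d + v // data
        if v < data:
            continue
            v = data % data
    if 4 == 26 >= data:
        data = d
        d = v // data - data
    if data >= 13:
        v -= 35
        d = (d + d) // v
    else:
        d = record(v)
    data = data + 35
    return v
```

Transformed code:
def shift(d, data, v):
    data = 13 == d
    if 29 == d:
        return data
    if 15 != d and d == 30:
        record(d)
    emit(v)
    for p in d:
        v = d * d + v // data
        if v < data:
            continue
    if 4 == 26 and 26 >= data:
        data = d
        d = v // data - data
    if data >= 13:
        v -= 35
        d = (d + d) // v
    else:
        d = record(v)
    data = data + 35
    return v

19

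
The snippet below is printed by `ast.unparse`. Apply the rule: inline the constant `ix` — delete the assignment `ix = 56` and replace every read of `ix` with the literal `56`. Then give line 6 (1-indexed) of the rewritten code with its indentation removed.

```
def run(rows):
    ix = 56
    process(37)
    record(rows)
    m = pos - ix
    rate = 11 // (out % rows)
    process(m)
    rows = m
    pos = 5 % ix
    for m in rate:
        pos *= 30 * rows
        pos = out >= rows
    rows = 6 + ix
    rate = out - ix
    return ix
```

Transformed code:
def run(rows):
    process(37)
    record(rows)
    m = pos - 56
    rate = 11 // (out % rows)
    process(m)
    rows = m
    pos = 5 % 56
    for m in rate:
        pos *= 30 * rows
        pos = out >= rows
    rows = 6 + 56
    rate = out - 56
    return 56

process(m)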